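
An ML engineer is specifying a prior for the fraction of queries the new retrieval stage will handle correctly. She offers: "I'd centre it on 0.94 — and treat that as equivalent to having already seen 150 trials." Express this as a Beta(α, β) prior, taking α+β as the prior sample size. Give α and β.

α = 141, β = 9

Under the effective-sample-size interpretation, Beta(α, β) has prior mean α/(α+β) and prior sample size α+β.
So α+β = 150 and α/(α+β) = 0.94, giving α = 0.94·150 = 141 and β = 150 − 141 = 9.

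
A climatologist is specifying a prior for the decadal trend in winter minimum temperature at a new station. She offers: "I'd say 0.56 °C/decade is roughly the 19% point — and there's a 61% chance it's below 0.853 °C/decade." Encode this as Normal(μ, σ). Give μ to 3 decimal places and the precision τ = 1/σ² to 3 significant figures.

The p-quantile of Normal(μ,σ) is μ + z_p·σ, with z_{0.19} = -0.8779 and z_{0.61} = 0.2793.
Eliminate σ: μ = (z₂·x₁ − z₁·x₂)/(z₂ − z₁) = (0.2793·0.56 − (-0.8779)·0.853)/1.157 = 0.782.
Then σ = (x₂ − x₁)/(z₂ − z₁) = (0.853 − 0.56)/1.157 = 0.253.
Precision τ = 1/σ² = 1/0.2532² = 15.6.

μ = 0.782, τ = 15.6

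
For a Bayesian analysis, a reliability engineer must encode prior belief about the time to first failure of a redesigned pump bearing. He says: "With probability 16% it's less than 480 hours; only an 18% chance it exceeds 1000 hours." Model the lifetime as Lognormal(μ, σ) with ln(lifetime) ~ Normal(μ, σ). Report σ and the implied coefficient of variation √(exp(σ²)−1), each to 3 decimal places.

σ ≈ 0.384, CV ≈ 0.399

If T ~ Lognormal(μ,σ) then ln T ~ Normal(μ,σ), so the p-quantile of ln T is μ + z_p·σ.
ln(480) = 6.174 and ln(1000) = 6.908; z_{0.16} = -0.9945, z_{0.82} = 0.9154.
σ = (6.908 − 6.174)/(0.9154 − (-0.9945)) = 0.384.
μ = 6.174 − (-0.9945)·0.384 = 6.556.
CV = √(exp(σ²)−1) = √(exp(0.1477)−1) = 0.399.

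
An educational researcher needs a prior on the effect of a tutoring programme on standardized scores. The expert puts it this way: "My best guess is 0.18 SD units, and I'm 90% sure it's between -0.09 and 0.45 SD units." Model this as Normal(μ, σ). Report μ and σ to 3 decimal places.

μ = 0.180, σ = 0.164

A symmetric 90% interval runs μ ± z·σ with z = 1.645.
Half-width = 0.27, so σ = 0.27/1.645 = 0.164.
μ is the stated best guess, 0.180.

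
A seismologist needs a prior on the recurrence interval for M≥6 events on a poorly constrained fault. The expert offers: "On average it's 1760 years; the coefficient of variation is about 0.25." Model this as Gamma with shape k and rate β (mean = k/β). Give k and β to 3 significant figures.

For Gamma(k, rate β): mean = k/β, variance = k/β², so CV = 1/√k.
CV = 0.25, hence k = 1/CV² = 16.
Then β = k/mean = 16/1760 = 0.00909.

k ≈ 16, β ≈ 0.00909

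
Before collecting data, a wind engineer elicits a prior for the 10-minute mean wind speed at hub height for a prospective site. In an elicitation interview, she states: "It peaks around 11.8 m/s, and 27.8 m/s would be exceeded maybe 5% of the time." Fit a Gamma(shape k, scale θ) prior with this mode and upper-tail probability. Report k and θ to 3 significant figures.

k ≈ 4.72, θ ≈ 3.17

Gamma(k,θ) with k>1 has mode (k−1)θ, so θ = 11.8/(k−1).
Need P(X < 27.8) = 0.95 with θ tied to k this way. Start at k = 2, θ = 11.8: P(X<27.8) ≈ 0.682.
Too low — raise k to concentrate. Iterating converges to k ≈ 4.72.
Then θ = 11.8/(4.72−1) ≈ 3.17.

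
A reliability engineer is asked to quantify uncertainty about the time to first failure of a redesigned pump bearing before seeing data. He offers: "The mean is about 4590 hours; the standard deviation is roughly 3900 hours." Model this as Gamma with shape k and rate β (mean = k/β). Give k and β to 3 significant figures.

k ≈ 1.39, β ≈ 0.000302

For Gamma(k, rate β): mean = k/β, variance = k/β², so CV = 1/√k.
CV = SD/mean = 3900/4590 = 0.8497, hence k = 1/CV² = 1.39.
Then β = k/mean = 1.39/4590 = 0.000302.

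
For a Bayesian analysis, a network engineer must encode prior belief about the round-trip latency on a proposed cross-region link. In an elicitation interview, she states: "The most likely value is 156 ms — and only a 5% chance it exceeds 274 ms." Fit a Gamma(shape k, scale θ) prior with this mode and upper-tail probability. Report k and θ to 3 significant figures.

k ≈ 9.79, θ ≈ 17.7

Gamma(k,θ) with k>1 has mode (k−1)θ, so θ = 156/(k−1).
Need P(X < 274) = 0.95 with θ tied to k this way. Start at k = 2, θ = 156: P(X<274) ≈ 0.524.
Too low — raise k to concentrate. Iterating converges to k ≈ 9.79.
Then θ = 156/(9.79−1) ≈ 17.7.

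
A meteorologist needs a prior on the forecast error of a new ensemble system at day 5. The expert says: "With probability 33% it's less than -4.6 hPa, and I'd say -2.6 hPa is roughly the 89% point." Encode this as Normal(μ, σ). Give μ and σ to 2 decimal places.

μ = -4.07, σ = 1.20

The p-quantile of Normal(μ,σ) is μ + z_p·σ, with z_{0.33} = -0.4399 and z_{0.89} = 1.227.
Eliminate σ: μ = (z₂·x₁ − z₁·x₂)/(z₂ − z₁) = (1.227·-4.6 − (-0.4399)·-2.6)/1.666 = -4.07.
Then σ = (x₂ − x₁)/(z₂ − z₁) = (-2.6 − -4.6)/1.666 = 1.20.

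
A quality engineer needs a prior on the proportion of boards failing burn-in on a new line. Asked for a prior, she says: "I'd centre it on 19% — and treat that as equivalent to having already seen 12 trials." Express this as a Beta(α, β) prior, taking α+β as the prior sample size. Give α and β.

Under the effective-sample-size interpretation, Beta(α, β) has prior mean α/(α+β) and prior sample size α+β.
So α+β = 12 and α/(α+β) = 0.19, giving α = 0.19·12 = 2.28 and β = 12 − 2.28 = 9.72.

α = 2.28, β = 9.72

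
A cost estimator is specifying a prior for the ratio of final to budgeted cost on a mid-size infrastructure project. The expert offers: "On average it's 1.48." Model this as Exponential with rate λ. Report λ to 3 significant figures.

λ ≈ 0.676

Exponential mean = 1/λ, so λ = 1/1.48 = 0.676.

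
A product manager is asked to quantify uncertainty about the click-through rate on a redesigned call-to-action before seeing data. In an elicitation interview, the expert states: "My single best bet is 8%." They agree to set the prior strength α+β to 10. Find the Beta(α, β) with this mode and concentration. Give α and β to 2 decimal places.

α = 1.64, β = 8.36

For α,β > 1 the Beta mode is (α−1)/(α+β−2). With α+β = 10, the mode is (α−1)/8.
Set (α−1)/8 = 0.08 → α = 1 + 0.08·8 = 1.64.
β = 10 − α = 8.36.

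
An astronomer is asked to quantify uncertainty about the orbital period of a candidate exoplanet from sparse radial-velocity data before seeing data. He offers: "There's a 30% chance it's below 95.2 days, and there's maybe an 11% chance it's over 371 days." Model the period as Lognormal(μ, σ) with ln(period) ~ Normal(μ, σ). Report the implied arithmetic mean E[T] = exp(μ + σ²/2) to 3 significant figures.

E[T] ≈ 193 days

If T ~ Lognormal(μ,σ) then ln T ~ Normal(μ,σ), so the p-quantile of ln T is μ + z_p·σ.
ln(95.2) = 4.556 and ln(371) = 5.916; z_{0.3} = -0.5244, z_{0.89} = 1.227.
σ = (5.916 − 4.556)/(1.227 − (-0.5244)) = 0.777.
μ = 4.556 − (-0.5244)·0.777 = 4.963.
E[T] = exp(μ + σ²/2) = exp(4.963 + 0.3018) = 193 days.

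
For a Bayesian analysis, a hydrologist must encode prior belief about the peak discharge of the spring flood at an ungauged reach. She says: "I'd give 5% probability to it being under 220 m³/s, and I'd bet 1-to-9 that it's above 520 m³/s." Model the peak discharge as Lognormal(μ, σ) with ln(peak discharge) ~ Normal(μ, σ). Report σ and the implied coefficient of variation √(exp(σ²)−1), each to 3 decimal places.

σ ≈ 0.294, CV ≈ 0.300

If T ~ Lognormal(μ,σ) then ln T ~ Normal(μ,σ), so the p-quantile of ln T is μ + z_p·σ.
ln(220) = 5.394 and ln(520) = 6.254; z_{0.05} = -1.645, z_{0.9} = 1.282.
σ = (6.254 − 5.394)/(1.282 − (-1.645)) = 0.294.
μ = 5.394 − (-1.645)·0.294 = 5.877.
CV = √(exp(σ²)−1) = √(exp(0.0864)−1) = 0.300.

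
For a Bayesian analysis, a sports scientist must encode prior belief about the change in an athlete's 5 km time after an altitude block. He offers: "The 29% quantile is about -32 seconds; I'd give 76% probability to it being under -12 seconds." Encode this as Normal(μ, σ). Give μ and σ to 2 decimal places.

For Normal(μ,σ), the p-quantile is μ + z_p·σ. Here z_{0.29} = -0.5534, z_{0.76} = 0.7063.
So -32 = μ − 0.5534σ and -12 = μ + 0.7063σ.
Subtracting: σ = (-12 − -32)/(0.7063 − (-0.5534)) = 15.88.
Then μ = -32 − (-0.5534)·15.88 = -23.21.

μ = -23.21, σ = 15.88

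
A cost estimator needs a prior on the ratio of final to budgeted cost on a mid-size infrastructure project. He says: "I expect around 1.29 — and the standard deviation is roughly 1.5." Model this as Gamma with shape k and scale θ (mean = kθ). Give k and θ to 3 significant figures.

For Gamma(k, scale θ): mean = kθ, variance = kθ², so CV = 1/√k.
CV = SD/mean = 1.5/1.29 = 1.163, hence k = 1/CV² = 0.74.
Then θ = mean/k = 1.29/0.74 = 1.74.

k ≈ 0.74, θ ≈ 1.74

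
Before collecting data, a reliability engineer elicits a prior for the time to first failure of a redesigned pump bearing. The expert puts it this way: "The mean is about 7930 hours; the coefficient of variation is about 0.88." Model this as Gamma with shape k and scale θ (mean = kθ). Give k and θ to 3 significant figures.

For Gamma(k, scale θ): mean = kθ, variance = kθ², so CV = 1/√k.
CV = 0.88, hence k = 1/CV² = 1.29.
Then θ = mean/k = 7930/1.29 = 6140.

k ≈ 1.29, θ ≈ 6140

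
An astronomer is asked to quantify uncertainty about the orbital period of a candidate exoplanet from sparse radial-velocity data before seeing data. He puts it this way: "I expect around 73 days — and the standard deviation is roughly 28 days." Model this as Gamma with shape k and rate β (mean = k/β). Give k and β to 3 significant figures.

k ≈ 6.8, β ≈ 0.0931

For Gamma(k, rate β): mean = k/β, variance = k/β², so CV = 1/√k.
CV = SD/mean = 28/73 = 0.3836, hence k = 1/CV² = 6.8.
Then β = k/mean = 6.8/73 = 0.0931.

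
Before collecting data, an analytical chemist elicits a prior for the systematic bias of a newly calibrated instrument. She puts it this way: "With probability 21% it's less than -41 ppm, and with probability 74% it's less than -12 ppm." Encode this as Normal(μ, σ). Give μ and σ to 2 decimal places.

μ = -24.87, σ = 20.00

For Normal(μ,σ), the p-quantile is μ + z_p·σ. Here z_{0.21} = -0.8064, z_{0.74} = 0.6433.
So -41 = μ − 0.8064σ and -12 = μ + 0.6433σ.
Subtracting: σ = (-12 − -41)/(0.6433 − (-0.8064)) = 20.00.
Then μ = -41 − (-0.8064)·20.00 = -24.87.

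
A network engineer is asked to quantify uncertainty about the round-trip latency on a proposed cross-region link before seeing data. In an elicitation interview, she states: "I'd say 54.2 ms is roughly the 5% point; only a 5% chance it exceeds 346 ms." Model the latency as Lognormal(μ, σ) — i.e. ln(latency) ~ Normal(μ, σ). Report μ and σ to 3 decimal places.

If T ~ Lognormal(μ,σ) then ln T ~ Normal(μ,σ), so the p-quantile of ln T is μ + z_p·σ.
ln(54.2) = 3.993 and ln(346) = 5.846; z_{0.05} = -1.645, z_{0.95} = 1.645.
σ = (5.846 − 3.993)/(1.645 − (-1.645)) = 0.564.
μ = 3.993 − (-1.645)·0.564 = 4.920.

μ ≈ 4.920, σ ≈ 0.564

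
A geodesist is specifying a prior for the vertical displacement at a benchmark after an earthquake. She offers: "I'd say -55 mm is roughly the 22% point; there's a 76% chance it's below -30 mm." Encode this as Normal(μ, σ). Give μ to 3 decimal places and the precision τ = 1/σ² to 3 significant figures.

For Normal(μ,σ), the p-quantile is μ + z_p·σ. Here z_{0.22} = -0.7722, z_{0.76} = 0.7063.
So -55 = μ − 0.7722σ and -30 = μ + 0.7063σ.
Subtracting: σ = (-30 − -55)/(0.7063 − (-0.7722)) = 16.909.
Then μ = -55 − (-0.7722)·16.909 = -41.943.
Precision τ = 1/σ² = 1/16.91² = 0.0035.

μ = -41.943, τ = 0.0035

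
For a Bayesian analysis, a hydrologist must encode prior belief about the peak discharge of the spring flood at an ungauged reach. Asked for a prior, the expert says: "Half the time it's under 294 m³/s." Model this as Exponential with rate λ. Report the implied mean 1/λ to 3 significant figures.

Exponential median = ln 2 / λ, so λ = ln 2 / 294.0 = 0.00236.
Mean = 1/λ = 424 m³/s.

mean ≈ 424 m³/s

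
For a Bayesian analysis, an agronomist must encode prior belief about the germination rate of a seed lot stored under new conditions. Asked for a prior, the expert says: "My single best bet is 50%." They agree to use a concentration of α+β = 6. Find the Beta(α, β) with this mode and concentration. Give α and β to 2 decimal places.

For α,β > 1 the Beta mode is (α−1)/(α+β−2). With α+β = 6, the mode is (α−1)/4.
Set (α−1)/4 = 0.5 → α = 1 + 0.5·4 = 3.00.
β = 6 − α = 3.00.

α = 3.00, β = 3.00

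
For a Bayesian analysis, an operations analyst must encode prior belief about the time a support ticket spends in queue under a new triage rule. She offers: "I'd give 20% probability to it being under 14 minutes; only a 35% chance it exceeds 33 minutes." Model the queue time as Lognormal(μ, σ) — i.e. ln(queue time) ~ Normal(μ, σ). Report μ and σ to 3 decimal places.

If T ~ Lognormal(μ,σ) then ln T ~ Normal(μ,σ), so the p-quantile of ln T is μ + z_p·σ.
ln(14) = 2.639 and ln(33) = 3.497; z_{0.2} = -0.8416, z_{0.65} = 0.3853.
σ = (3.497 − 2.639)/(0.3853 − (-0.8416)) = 0.699.
μ = 2.639 − (-0.8416)·0.699 = 3.227.

μ ≈ 3.227, σ ≈ 0.699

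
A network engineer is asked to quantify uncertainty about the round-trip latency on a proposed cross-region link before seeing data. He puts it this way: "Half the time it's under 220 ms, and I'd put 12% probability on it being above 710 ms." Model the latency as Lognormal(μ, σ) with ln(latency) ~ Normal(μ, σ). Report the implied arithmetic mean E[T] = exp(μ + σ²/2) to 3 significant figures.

If T ~ Lognormal(μ,σ) then ln T ~ Normal(μ,σ), so the p-quantile of ln T is μ + z_p·σ.
ln(220) = 5.394 and ln(710) = 6.565; z_{0.5} = 0, z_{0.88} = 1.175.
σ = (6.565 − 5.394)/(1.175 − (0)) = 0.997.
μ = 5.394 − (0)·0.997 = 5.394.
E[T] = exp(μ + σ²/2) = exp(5.394 + 0.4972) = 362 ms.

E[T] ≈ 362 ms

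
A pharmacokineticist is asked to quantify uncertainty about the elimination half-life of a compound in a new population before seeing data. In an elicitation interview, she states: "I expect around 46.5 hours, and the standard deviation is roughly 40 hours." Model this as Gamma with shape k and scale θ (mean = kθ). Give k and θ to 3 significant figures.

k ≈ 1.35, θ ≈ 34.4

For Gamma(k, scale θ): mean = kθ, variance = kθ², so CV = 1/√k.
CV = SD/mean = 40/46.5 = 0.8602, hence k = 1/CV² = 1.35.
Then θ = mean/k = 46.5/1.35 = 34.4.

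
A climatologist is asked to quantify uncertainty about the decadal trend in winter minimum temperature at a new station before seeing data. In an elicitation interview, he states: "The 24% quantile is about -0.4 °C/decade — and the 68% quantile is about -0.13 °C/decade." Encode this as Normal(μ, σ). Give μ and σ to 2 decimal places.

μ = -0.24, σ = 0.23

The p-quantile of Normal(μ,σ) is μ + z_p·σ, with z_{0.24} = -0.7063 and z_{0.68} = 0.4677.
Eliminate σ: μ = (z₂·x₁ − z₁·x₂)/(z₂ − z₁) = (0.4677·-0.4 − (-0.7063)·-0.13)/1.174 = -0.24.
Then σ = (x₂ − x₁)/(z₂ − z₁) = (-0.13 − -0.4)/1.174 = 0.23.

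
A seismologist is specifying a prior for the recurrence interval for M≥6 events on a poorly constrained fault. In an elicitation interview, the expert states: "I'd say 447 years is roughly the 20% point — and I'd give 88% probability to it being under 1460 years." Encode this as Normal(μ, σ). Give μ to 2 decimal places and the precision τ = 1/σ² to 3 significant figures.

μ = 869.77, τ = 3.96e-06

For Normal(μ,σ), the p-quantile is μ + z_p·σ. Here z_{0.2} = -0.8416, z_{0.88} = 1.175.
So 447 = μ − 0.8416σ and 1460 = μ + 1.175σ.
Subtracting: σ = (1460 − 447)/(1.175 − (-0.8416)) = 502.33.
Then μ = 447 − (-0.8416)·502.33 = 869.77.
Precision τ = 1/σ² = 1/502.3² = 3.96e-06.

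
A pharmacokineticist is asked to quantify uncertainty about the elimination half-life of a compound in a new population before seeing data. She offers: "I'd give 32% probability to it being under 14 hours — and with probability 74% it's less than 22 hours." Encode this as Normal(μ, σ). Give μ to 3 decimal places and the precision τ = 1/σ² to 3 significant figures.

μ = 17.368, τ = 0.0193

The p-quantile of Normal(μ,σ) is μ + z_p·σ, with z_{0.32} = -0.4677 and z_{0.74} = 0.6433.
Eliminate σ: μ = (z₂·x₁ − z₁·x₂)/(z₂ − z₁) = (0.6433·14 − (-0.4677)·22)/1.111 = 17.368.
Then σ = (x₂ − x₁)/(z₂ − z₁) = (22 − 14)/1.111 = 7.200.
Precision τ = 1/σ² = 1/7.2² = 0.0193.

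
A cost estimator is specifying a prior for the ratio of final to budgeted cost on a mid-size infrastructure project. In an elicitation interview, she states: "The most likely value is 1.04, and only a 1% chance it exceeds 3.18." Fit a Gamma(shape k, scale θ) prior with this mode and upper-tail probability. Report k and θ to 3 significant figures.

k ≈ 4.59, θ ≈ 0.29

Gamma(k,θ) with k>1 has mode (k−1)θ, so θ = 1.04/(k−1).
Need P(X < 3.18) = 0.99 with θ tied to k this way. Start at k = 2, θ = 1.04: P(X<3.18) ≈ 0.809.
Too low — raise k to concentrate. Iterating converges to k ≈ 4.59.
Then θ = 1.04/(4.59−1) ≈ 0.29.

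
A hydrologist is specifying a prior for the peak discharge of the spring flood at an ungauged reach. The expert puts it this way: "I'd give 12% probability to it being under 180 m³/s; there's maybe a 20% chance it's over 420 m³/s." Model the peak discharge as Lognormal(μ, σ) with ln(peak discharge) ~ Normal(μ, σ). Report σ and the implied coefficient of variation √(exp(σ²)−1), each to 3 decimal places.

σ ≈ 0.420, CV ≈ 0.439

If T ~ Lognormal(μ,σ) then ln T ~ Normal(μ,σ), so the p-quantile of ln T is μ + z_p·σ.
ln(180) = 5.193 and ln(420) = 6.04; z_{0.12} = -1.175, z_{0.8} = 0.8416.
σ = (6.04 − 5.193)/(0.8416 − (-1.175)) = 0.420.
μ = 5.193 − (-1.175)·0.420 = 5.687.
CV = √(exp(σ²)−1) = √(exp(0.1765)−1) = 0.439.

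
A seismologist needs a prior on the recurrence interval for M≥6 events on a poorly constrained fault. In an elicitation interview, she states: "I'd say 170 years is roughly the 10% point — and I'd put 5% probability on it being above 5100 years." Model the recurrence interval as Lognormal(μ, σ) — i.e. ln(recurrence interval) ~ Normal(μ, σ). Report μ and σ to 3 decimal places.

If T ~ Lognormal(μ,σ) then ln T ~ Normal(μ,σ), so the p-quantile of ln T is μ + z_p·σ.
ln(170) = 5.136 and ln(5100) = 8.537; z_{0.1} = -1.282, z_{0.95} = 1.645.
σ = (8.537 − 5.136)/(1.645 − (-1.282)) = 1.162.
μ = 5.136 − (-1.282)·1.162 = 6.625.

μ ≈ 6.625, σ ≈ 1.162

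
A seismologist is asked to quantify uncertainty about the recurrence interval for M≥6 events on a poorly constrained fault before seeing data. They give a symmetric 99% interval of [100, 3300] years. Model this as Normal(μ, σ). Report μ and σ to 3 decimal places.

μ = 1700.000, σ = 621.159

A symmetric 99% interval runs μ ± z·σ with z = 2.576.
Half-width = 1600, so σ = 1600/2.576 = 621.159.
μ is the interval midpoint, 1700.000.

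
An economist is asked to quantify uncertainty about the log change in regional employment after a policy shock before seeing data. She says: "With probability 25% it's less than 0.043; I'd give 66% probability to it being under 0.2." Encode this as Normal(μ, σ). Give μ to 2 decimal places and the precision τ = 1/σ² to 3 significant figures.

For Normal(μ,σ), the p-quantile is μ + z_p·σ. Here z_{0.25} = -0.6745, z_{0.66} = 0.4125.
So 0.043 = μ − 0.6745σ and 0.2 = μ + 0.4125σ.
Subtracting: σ = (0.2 − 0.043)/(0.4125 − (-0.6745)) = 0.14.
Then μ = 0.043 − (-0.6745)·0.14 = 0.14.
Precision τ = 1/σ² = 1/0.1444² = 47.9.

μ = 0.14, τ = 47.9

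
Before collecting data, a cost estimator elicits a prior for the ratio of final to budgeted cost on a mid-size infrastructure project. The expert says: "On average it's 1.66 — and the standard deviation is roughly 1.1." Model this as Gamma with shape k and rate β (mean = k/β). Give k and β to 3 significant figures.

For Gamma(k, rate β): mean = k/β, variance = k/β², so CV = 1/√k.
CV = SD/mean = 1.1/1.66 = 0.6627, hence k = 1/CV² = 2.28.
Then β = k/mean = 2.28/1.66 = 1.37.

k ≈ 2.28, β ≈ 1.37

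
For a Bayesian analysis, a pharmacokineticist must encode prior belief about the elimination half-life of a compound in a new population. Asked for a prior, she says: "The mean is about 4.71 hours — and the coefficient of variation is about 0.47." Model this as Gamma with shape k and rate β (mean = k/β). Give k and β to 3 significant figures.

k ≈ 4.53, β ≈ 0.961

For Gamma(k, rate β): mean = k/β, variance = k/β², so CV = 1/√k.
CV = 0.47, hence k = 1/CV² = 4.53.
Then β = k/mean = 4.53/4.71 = 0.961.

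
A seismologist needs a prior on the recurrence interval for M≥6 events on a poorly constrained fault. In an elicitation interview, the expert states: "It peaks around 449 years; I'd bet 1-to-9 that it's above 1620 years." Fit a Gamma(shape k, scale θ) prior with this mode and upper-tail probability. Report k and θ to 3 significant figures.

k ≈ 2.13, θ ≈ 397

Gamma(k,θ) with k>1 has mode (k−1)θ, so θ = 449/(k−1).
Need P(X < 1620) = 0.9 with θ tied to k this way. Start at k = 2, θ = 449: P(X<1620) ≈ 0.875.
Too low — raise k to concentrate. Iterating converges to k ≈ 2.13.
Then θ = 449/(2.13−1) ≈ 397.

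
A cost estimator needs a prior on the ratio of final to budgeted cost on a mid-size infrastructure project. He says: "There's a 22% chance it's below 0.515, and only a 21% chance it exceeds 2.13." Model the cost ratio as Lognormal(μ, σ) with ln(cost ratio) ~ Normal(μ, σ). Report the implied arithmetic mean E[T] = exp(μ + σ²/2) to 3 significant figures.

E[T] ≈ 1.55

If T ~ Lognormal(μ,σ) then ln T ~ Normal(μ,σ), so the p-quantile of ln T is μ + z_p·σ.
ln(0.515) = -0.6636 and ln(2.13) = 0.7561; z_{0.22} = -0.7722, z_{0.79} = 0.8064.
σ = (0.7561 − -0.6636)/(0.8064 − (-0.7722)) = 0.899.
μ = -0.6636 − (-0.7722)·0.899 = 0.031.
E[T] = exp(μ + σ²/2) = exp(0.031 + 0.4044) = 1.55.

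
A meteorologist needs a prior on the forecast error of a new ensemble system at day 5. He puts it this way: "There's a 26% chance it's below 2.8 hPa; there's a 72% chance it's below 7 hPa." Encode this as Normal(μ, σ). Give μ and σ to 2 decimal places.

For Normal(μ,σ), the p-quantile is μ + z_p·σ. Here z_{0.26} = -0.6433, z_{0.72} = 0.5828.
So 2.8 = μ − 0.6433σ and 7 = μ + 0.5828σ.
Subtracting: σ = (7 − 2.8)/(0.5828 − (-0.6433)) = 3.43.
Then μ = 2.8 − (-0.6433)·3.43 = 5.00.

μ = 5.00, σ = 3.43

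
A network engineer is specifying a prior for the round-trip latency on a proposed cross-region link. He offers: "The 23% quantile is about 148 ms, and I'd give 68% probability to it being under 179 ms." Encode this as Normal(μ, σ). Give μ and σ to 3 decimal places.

μ = 166.983, σ = 25.693

The p-quantile of Normal(μ,σ) is μ + z_p·σ, with z_{0.23} = -0.7388 and z_{0.68} = 0.4677.
Eliminate σ: μ = (z₂·x₁ − z₁·x₂)/(z₂ − z₁) = (0.4677·148 − (-0.7388)·179)/1.207 = 166.983.
Then σ = (x₂ − x₁)/(z₂ − z₁) = (179 − 148)/1.207 = 25.693.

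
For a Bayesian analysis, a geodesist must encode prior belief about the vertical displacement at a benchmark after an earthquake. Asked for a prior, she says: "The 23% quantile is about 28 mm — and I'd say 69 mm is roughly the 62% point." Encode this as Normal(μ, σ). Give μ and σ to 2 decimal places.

For Normal(μ,σ), the p-quantile is μ + z_p·σ. Here z_{0.23} = -0.7388, z_{0.62} = 0.3055.
So 28 = μ − 0.7388σ and 69 = μ + 0.3055σ.
Subtracting: σ = (69 − 28)/(0.3055 − (-0.7388)) = 39.26.
Then μ = 28 − (-0.7388)·39.26 = 57.01.

μ = 57.01, σ = 39.26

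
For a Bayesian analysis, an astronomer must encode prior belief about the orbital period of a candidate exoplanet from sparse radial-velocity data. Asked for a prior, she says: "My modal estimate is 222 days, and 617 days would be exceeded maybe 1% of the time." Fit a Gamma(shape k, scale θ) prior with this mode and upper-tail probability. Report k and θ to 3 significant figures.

k ≈ 5.39, θ ≈ 50.6

Gamma(k,θ) with k>1 has mode (k−1)θ, so θ = 222/(k−1).
Need P(X < 617) = 0.99 with θ tied to k this way. Start at k = 2, θ = 222: P(X<617) ≈ 0.765.
Too low — raise k to concentrate. Iterating converges to k ≈ 5.39.
Then θ = 222/(5.39−1) ≈ 50.6.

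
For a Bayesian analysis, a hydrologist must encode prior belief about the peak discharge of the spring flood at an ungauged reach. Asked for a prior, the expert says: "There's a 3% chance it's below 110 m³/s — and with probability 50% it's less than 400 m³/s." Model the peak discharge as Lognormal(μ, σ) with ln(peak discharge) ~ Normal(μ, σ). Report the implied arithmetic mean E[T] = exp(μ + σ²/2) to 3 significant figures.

If T ~ Lognormal(μ,σ) then ln T ~ Normal(μ,σ), so the p-quantile of ln T is μ + z_p·σ.
ln(110) = 4.7 and ln(400) = 5.991; z_{0.03} = -1.881, z_{0.5} = 0.
σ = (5.991 − 4.7)/(0 − (-1.881)) = 0.686.
μ = 4.7 − (-1.881)·0.686 = 5.991.
E[T] = exp(μ + σ²/2) = exp(5.991 + 0.2356) = 506 m³/s.

E[T] ≈ 506 m³/s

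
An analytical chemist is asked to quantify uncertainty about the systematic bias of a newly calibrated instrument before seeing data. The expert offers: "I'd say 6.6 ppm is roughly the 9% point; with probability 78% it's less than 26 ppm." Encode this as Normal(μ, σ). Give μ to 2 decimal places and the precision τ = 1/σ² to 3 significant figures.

For Normal(μ,σ), the p-quantile is μ + z_p·σ. Here z_{0.09} = -1.341, z_{0.78} = 0.7722.
So 6.6 = μ − 1.341σ and 26 = μ + 0.7722σ.
Subtracting: σ = (26 − 6.6)/(0.7722 − (-1.341)) = 9.18.
Then μ = 6.6 − (-1.341)·9.18 = 18.91.
Precision τ = 1/σ² = 1/9.181² = 0.0119.

μ = 18.91, τ = 0.0119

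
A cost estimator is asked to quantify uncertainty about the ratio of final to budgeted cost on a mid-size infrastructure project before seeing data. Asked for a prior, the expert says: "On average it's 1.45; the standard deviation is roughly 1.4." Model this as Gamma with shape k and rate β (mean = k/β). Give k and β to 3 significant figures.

k ≈ 1.07, β ≈ 0.74

For Gamma(k, rate β): mean = k/β, variance = k/β², so CV = 1/√k.
CV = SD/mean = 1.4/1.45 = 0.9655, hence k = 1/CV² = 1.07.
Then β = k/mean = 1.07/1.45 = 0.74.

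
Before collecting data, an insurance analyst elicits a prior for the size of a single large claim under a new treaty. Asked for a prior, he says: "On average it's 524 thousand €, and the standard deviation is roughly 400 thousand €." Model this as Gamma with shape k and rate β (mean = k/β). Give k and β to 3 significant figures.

For Gamma(k, rate β): mean = k/β, variance = k/β², so CV = 1/√k.
CV = SD/mean = 400/524 = 0.7634, hence k = 1/CV² = 1.72.
Then β = k/mean = 1.72/524 = 0.00327.

k ≈ 1.72, β ≈ 0.00327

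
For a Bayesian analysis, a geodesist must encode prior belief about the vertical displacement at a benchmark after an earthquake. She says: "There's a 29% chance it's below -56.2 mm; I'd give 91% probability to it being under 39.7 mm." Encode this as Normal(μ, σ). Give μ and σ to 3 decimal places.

For Normal(μ,σ), the p-quantile is μ + z_p·σ. Here z_{0.29} = -0.5534, z_{0.91} = 1.341.
So -56.2 = μ − 0.5534σ and 39.7 = μ + 1.341σ.
Subtracting: σ = (39.7 − -56.2)/(1.341 − (-0.5534)) = 50.630.
Then μ = -56.2 − (-0.5534)·50.630 = -28.182.

μ = -28.182, σ = 50.630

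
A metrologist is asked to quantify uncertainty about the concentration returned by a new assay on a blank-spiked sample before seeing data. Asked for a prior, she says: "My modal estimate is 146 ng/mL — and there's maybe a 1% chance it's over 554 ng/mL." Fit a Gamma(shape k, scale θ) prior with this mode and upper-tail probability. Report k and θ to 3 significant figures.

k ≈ 3.38, θ ≈ 61.2

Gamma(k,θ) with k>1 has mode (k−1)θ, so θ = 146/(k−1).
Need P(X < 554) = 0.99 with θ tied to k this way. Start at k = 2, θ = 146: P(X<554) ≈ 0.892.
Too low — raise k to concentrate. Iterating converges to k ≈ 3.38.
Then θ = 146/(3.38−1) ≈ 61.2.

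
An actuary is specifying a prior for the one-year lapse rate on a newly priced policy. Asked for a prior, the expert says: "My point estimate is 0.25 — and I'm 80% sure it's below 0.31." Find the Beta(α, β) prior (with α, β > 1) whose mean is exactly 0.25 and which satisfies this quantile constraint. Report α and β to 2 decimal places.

With mean 0.25 fixed, write α = 0.25s, β = 0.75s where s = α+β.
Need P(θ < 0.31) = 0.8 under Beta(0.25s, 0.75s). Normal approximation: (q−m)/√(m(1−m)/s) ≈ z_{0.8} = 0.842, so s ≈ 0.25·0.75·(0.842)²/(0.31−0.25)² = 36.9.
At s = 36.9: P(θ<0.31) ≈ 0.805. Adjusting to match 0.8 gives s ≈ 34.97.
So α = 0.25·34.97 ≈ 8.74, β = 0.75·34.97 ≈ 26.23.

α ≈ 8.74, β ≈ 26.23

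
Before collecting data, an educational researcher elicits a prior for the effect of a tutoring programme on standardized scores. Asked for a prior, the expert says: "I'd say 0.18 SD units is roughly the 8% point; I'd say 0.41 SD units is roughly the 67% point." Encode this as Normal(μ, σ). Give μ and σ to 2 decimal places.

The p-quantile of Normal(μ,σ) is μ + z_p·σ, with z_{0.08} = -1.405 and z_{0.67} = 0.4399.
Eliminate σ: μ = (z₂·x₁ − z₁·x₂)/(z₂ − z₁) = (0.4399·0.18 − (-1.405)·0.41)/1.845 = 0.36.
Then σ = (x₂ − x₁)/(z₂ − z₁) = (0.41 − 0.18)/1.845 = 0.12.

μ = 0.36, σ = 0.12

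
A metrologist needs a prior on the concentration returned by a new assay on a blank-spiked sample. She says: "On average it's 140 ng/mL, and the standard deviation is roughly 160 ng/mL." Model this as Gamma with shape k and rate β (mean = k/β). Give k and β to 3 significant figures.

For Gamma(k, rate β): mean = k/β, variance = k/β², so CV = 1/√k.
CV = SD/mean = 160/140 = 1.143, hence k = 1/CV² = 0.766.
Then β = k/mean = 0.766/140 = 0.00547.

k ≈ 0.766, β ≈ 0.00547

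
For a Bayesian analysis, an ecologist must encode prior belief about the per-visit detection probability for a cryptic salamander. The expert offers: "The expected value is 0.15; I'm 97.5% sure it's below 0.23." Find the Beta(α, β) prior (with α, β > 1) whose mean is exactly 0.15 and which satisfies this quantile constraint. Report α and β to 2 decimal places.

α ≈ 13.58, β ≈ 76.98

With mean 0.15 fixed, write α = 0.15s, β = 0.85s where s = α+β.
Need P(θ < 0.23) = 0.975 under Beta(0.15s, 0.85s). Normal approximation: (q−m)/√(m(1−m)/s) ≈ z_{0.975} = 1.96, so s ≈ 0.15·0.85·(1.96)²/(0.23−0.15)² = 76.5.
At s = 76.5: P(θ<0.23) ≈ 0.965. Adjusting to match 0.975 gives s ≈ 90.57.
So α = 0.15·90.57 ≈ 13.58, β = 0.85·90.57 ≈ 76.98.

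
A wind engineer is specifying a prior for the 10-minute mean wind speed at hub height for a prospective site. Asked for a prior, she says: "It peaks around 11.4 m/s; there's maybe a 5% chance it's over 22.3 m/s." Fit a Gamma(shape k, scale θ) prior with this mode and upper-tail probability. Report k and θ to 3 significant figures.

k ≈ 7.16, θ ≈ 1.85

Gamma(k,θ) with k>1 has mode (k−1)θ, so θ = 11.4/(k−1).
Need P(X < 22.3) = 0.95 with θ tied to k this way. Start at k = 2, θ = 11.4: P(X<22.3) ≈ 0.582.
Too low — raise k to concentrate. Iterating converges to k ≈ 7.16.
Then θ = 11.4/(7.16−1) ≈ 1.85.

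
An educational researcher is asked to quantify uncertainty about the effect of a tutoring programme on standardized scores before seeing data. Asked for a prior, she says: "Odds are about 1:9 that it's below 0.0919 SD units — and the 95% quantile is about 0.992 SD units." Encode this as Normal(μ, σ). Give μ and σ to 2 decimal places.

μ = 0.49, σ = 0.31

For Normal(μ,σ), the p-quantile is μ + z_p·σ. Here z_{0.1} = -1.282, z_{0.95} = 1.645.
So 0.0919 = μ − 1.282σ and 0.992 = μ + 1.645σ.
Subtracting: σ = (0.992 − 0.0919)/(1.645 − (-1.282)) = 0.31.
Then μ = 0.0919 − (-1.282)·0.31 = 0.49.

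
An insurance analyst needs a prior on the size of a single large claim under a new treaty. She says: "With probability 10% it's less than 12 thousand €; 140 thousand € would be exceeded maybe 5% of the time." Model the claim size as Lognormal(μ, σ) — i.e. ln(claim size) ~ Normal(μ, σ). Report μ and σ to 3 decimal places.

If T ~ Lognormal(μ,σ) then ln T ~ Normal(μ,σ), so the p-quantile of ln T is μ + z_p·σ.
ln(12) = 2.485 and ln(140) = 4.942; z_{0.1} = -1.282, z_{0.95} = 1.645.
σ = (4.942 − 2.485)/(1.645 − (-1.282)) = 0.840.
μ = 2.485 − (-1.282)·0.840 = 3.561.

μ ≈ 3.561, σ ≈ 0.840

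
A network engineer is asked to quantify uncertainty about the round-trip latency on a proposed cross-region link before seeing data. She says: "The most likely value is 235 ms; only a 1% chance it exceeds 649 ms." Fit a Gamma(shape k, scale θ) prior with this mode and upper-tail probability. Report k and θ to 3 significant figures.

Gamma(k,θ) with k>1 has mode (k−1)θ, so θ = 235/(k−1).
Need P(X < 649) = 0.99 with θ tied to k this way. Start at k = 2, θ = 235: P(X<649) ≈ 0.762.
Too low — raise k to concentrate. Iterating converges to k ≈ 5.45.
Then θ = 235/(5.45−1) ≈ 52.8.

k ≈ 5.45, θ ≈ 52.8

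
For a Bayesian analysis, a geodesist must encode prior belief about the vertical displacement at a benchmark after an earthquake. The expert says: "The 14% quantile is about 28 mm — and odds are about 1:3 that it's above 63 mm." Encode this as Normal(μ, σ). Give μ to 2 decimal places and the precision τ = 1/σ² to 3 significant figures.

μ = 49.55, τ = 0.00251

The p-quantile of Normal(μ,σ) is μ + z_p·σ, with z_{0.14} = -1.08 and z_{0.75} = 0.6745.
Eliminate σ: μ = (z₂·x₁ − z₁·x₂)/(z₂ − z₁) = (0.6745·28 − (-1.08)·63)/1.755 = 49.55.
Then σ = (x₂ − x₁)/(z₂ − z₁) = (63 − 28)/1.755 = 19.95.
Precision τ = 1/σ² = 1/19.95² = 0.00251.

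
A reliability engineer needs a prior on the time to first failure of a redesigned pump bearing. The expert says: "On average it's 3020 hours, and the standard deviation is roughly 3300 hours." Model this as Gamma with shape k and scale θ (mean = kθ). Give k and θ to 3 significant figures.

For Gamma(k, scale θ): mean = kθ, variance = kθ², so CV = 1/√k.
CV = SD/mean = 3300/3020 = 1.093, hence k = 1/CV² = 0.838.
Then θ = mean/k = 3020/0.838 = 3610.

k ≈ 0.838, θ ≈ 3610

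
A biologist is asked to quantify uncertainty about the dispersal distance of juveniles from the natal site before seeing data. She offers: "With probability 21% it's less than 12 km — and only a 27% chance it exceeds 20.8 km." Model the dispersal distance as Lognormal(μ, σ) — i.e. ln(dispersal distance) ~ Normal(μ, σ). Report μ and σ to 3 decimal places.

μ ≈ 2.797, σ ≈ 0.388

If T ~ Lognormal(μ,σ) then ln T ~ Normal(μ,σ), so the p-quantile of ln T is μ + z_p·σ.
ln(12) = 2.485 and ln(20.8) = 3.035; z_{0.21} = -0.8064, z_{0.73} = 0.6128.
σ = (3.035 − 2.485)/(0.6128 − (-0.8064)) = 0.388.
μ = 2.485 − (-0.8064)·0.388 = 2.797.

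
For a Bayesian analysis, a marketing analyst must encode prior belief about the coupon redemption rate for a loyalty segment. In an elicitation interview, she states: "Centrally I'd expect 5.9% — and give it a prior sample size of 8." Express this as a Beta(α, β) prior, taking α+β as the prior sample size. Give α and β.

Under the effective-sample-size interpretation, Beta(α, β) has prior mean α/(α+β) and prior sample size α+β.
So α+β = 8 and α/(α+β) = 0.059, giving α = 0.059·8 = 0.472 and β = 8 − 0.472 = 7.528.

α = 0.472, β = 7.528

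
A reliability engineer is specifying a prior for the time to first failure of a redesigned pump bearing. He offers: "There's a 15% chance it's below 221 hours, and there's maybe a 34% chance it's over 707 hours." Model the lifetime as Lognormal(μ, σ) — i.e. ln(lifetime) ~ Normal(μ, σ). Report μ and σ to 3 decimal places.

μ ≈ 6.230, σ ≈ 0.803

If T ~ Lognormal(μ,σ) then ln T ~ Normal(μ,σ), so the p-quantile of ln T is μ + z_p·σ.
ln(221) = 5.398 and ln(707) = 6.561; z_{0.15} = -1.036, z_{0.66} = 0.4125.
σ = (6.561 − 5.398)/(0.4125 − (-1.036)) = 0.803.
μ = 5.398 − (-1.036)·0.803 = 6.230.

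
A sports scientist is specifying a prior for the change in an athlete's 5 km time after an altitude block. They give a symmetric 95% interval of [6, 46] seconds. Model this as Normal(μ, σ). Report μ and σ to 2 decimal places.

μ = 26.00, σ = 10.20

A symmetric 95% interval runs μ ± z·σ with z = 1.96.
Half-width = 20, so σ = 20/1.96 = 10.20.
μ is the interval midpoint, 26.00.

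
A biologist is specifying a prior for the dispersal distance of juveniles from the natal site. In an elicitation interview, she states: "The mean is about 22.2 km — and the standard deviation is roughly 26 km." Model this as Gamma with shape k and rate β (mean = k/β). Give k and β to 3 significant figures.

For Gamma(k, rate β): mean = k/β, variance = k/β², so CV = 1/√k.
CV = SD/mean = 26/22.2 = 1.171, hence k = 1/CV² = 0.729.
Then β = k/mean = 0.729/22.2 = 0.0328.

k ≈ 0.729, β ≈ 0.0328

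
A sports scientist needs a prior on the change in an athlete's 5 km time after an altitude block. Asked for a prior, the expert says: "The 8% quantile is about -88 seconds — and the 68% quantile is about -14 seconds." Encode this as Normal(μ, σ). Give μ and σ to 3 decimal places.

The p-quantile of Normal(μ,σ) is μ + z_p·σ, with z_{0.08} = -1.405 and z_{0.68} = 0.4677.
Eliminate σ: μ = (z₂·x₁ − z₁·x₂)/(z₂ − z₁) = (0.4677·-88 − (-1.405)·-14)/1.873 = -32.480.
Then σ = (x₂ − x₁)/(z₂ − z₁) = (-14 − -88)/1.873 = 39.514.

μ = -32.480, σ = 39.514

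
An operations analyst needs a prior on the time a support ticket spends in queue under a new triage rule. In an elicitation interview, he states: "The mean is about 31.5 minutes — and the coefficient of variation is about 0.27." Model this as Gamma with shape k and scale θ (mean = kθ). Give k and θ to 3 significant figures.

k ≈ 13.7, θ ≈ 2.3

For Gamma(k, scale θ): mean = kθ, variance = kθ², so CV = 1/√k.
CV = 0.27, hence k = 1/CV² = 13.7.
Then θ = mean/k = 31.5/13.7 = 2.3.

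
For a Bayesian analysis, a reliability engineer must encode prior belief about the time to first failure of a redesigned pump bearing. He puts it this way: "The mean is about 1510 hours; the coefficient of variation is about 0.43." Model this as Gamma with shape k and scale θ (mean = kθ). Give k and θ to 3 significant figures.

For Gamma(k, scale θ): mean = kθ, variance = kθ², so CV = 1/√k.
CV = 0.43, hence k = 1/CV² = 5.41.
Then θ = mean/k = 1510/5.41 = 279.

k ≈ 5.41, θ ≈ 279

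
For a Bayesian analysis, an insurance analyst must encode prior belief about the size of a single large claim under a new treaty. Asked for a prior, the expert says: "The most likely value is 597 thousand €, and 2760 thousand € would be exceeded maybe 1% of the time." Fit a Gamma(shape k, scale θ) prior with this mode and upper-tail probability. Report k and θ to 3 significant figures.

Gamma(k,θ) with k>1 has mode (k−1)θ, so θ = 597/(k−1).
Need P(X < 2760) = 0.99 with θ tied to k this way. Start at k = 2, θ = 597: P(X<2760) ≈ 0.945.
Too low — raise k to concentrate. Iterating converges to k ≈ 2.71.
Then θ = 597/(2.71−1) ≈ 349.

k ≈ 2.71, θ ≈ 349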